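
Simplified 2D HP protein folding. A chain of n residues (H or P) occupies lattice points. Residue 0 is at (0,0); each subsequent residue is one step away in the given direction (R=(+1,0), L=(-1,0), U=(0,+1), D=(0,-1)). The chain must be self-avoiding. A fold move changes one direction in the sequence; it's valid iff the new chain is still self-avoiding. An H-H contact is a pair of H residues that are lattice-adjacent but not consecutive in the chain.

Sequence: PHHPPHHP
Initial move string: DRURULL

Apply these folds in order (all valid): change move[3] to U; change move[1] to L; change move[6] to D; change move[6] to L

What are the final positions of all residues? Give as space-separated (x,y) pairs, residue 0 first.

Answer: (0,0) (0,-1) (-1,-1) (-1,0) (-1,1) (-1,2) (-2,2) (-3,2)

Derivation:
Initial moves: DRURULL
Fold: move[3]->U => DRUUULL (positions: [(0, 0), (0, -1), (1, -1), (1, 0), (1, 1), (1, 2), (0, 2), (-1, 2)])
Fold: move[1]->L => DLUUULL (positions: [(0, 0), (0, -1), (-1, -1), (-1, 0), (-1, 1), (-1, 2), (-2, 2), (-3, 2)])
Fold: move[6]->D => DLUUULD (positions: [(0, 0), (0, -1), (-1, -1), (-1, 0), (-1, 1), (-1, 2), (-2, 2), (-2, 1)])
Fold: move[6]->L => DLUUULL (positions: [(0, 0), (0, -1), (-1, -1), (-1, 0), (-1, 1), (-1, 2), (-2, 2), (-3, 2)])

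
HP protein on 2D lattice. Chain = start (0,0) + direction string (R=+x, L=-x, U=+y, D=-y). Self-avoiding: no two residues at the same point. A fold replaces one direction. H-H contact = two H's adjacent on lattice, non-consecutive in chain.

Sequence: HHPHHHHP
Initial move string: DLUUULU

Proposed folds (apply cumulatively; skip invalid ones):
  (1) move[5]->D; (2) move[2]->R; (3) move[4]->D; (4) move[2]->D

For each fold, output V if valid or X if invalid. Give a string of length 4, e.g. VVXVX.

Initial: DLUUULU -> [(0, 0), (0, -1), (-1, -1), (-1, 0), (-1, 1), (-1, 2), (-2, 2), (-2, 3)]
Fold 1: move[5]->D => DLUUUDU INVALID (collision), skipped
Fold 2: move[2]->R => DLRUULU INVALID (collision), skipped
Fold 3: move[4]->D => DLUUDLU INVALID (collision), skipped
Fold 4: move[2]->D => DLDUULU INVALID (collision), skipped

Answer: XXXX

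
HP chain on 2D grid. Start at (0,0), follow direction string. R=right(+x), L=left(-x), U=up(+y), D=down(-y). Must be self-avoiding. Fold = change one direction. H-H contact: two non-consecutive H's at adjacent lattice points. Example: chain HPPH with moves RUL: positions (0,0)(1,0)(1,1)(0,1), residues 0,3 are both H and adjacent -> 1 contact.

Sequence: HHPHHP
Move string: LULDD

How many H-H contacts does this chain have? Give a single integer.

Positions: [(0, 0), (-1, 0), (-1, 1), (-2, 1), (-2, 0), (-2, -1)]
H-H contact: residue 1 @(-1,0) - residue 4 @(-2, 0)

Answer: 1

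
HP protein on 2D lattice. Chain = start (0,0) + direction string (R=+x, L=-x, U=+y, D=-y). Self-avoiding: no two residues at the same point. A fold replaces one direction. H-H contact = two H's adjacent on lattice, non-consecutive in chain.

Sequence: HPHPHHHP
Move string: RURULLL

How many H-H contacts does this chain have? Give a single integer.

Answer: 1

Derivation:
Positions: [(0, 0), (1, 0), (1, 1), (2, 1), (2, 2), (1, 2), (0, 2), (-1, 2)]
H-H contact: residue 2 @(1,1) - residue 5 @(1, 2)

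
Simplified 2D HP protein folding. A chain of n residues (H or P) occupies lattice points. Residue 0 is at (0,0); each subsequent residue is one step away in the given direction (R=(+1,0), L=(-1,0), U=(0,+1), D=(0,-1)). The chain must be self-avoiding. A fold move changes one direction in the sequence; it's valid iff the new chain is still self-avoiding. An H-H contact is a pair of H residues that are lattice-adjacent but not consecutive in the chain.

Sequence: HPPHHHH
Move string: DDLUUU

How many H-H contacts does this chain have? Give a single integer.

Answer: 1

Derivation:
Positions: [(0, 0), (0, -1), (0, -2), (-1, -2), (-1, -1), (-1, 0), (-1, 1)]
H-H contact: residue 0 @(0,0) - residue 5 @(-1, 0)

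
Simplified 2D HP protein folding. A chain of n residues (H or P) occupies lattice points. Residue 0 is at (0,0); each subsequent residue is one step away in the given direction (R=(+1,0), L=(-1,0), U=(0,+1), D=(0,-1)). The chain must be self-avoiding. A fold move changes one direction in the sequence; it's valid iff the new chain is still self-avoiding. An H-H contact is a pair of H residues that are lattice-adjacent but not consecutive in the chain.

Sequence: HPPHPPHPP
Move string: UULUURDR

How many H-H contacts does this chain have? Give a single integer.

Positions: [(0, 0), (0, 1), (0, 2), (-1, 2), (-1, 3), (-1, 4), (0, 4), (0, 3), (1, 3)]
No H-H contacts found.

Answer: 0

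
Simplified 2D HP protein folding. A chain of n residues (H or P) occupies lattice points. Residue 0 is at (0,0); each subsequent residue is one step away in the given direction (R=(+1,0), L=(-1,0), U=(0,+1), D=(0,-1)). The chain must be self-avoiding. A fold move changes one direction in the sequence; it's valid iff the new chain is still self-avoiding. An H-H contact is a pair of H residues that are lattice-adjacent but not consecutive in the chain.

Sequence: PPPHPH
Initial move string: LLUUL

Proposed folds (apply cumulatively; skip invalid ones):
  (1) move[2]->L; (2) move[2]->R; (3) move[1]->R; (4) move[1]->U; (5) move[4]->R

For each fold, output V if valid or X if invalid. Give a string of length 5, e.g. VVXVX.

Answer: VXXVV

Derivation:
Initial: LLUUL -> [(0, 0), (-1, 0), (-2, 0), (-2, 1), (-2, 2), (-3, 2)]
Fold 1: move[2]->L => LLLUL VALID
Fold 2: move[2]->R => LLRUL INVALID (collision), skipped
Fold 3: move[1]->R => LRLUL INVALID (collision), skipped
Fold 4: move[1]->U => LULUL VALID
Fold 5: move[4]->R => LULUR VALID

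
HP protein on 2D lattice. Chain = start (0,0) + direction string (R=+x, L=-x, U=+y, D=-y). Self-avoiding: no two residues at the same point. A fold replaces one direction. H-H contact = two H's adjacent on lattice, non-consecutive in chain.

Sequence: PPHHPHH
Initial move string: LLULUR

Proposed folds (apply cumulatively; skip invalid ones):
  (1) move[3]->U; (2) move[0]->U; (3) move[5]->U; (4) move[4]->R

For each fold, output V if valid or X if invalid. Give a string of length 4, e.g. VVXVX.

Answer: VVVV

Derivation:
Initial: LLULUR -> [(0, 0), (-1, 0), (-2, 0), (-2, 1), (-3, 1), (-3, 2), (-2, 2)]
Fold 1: move[3]->U => LLUUUR VALID
Fold 2: move[0]->U => ULUUUR VALID
Fold 3: move[5]->U => ULUUUU VALID
Fold 4: move[4]->R => ULUURU VALID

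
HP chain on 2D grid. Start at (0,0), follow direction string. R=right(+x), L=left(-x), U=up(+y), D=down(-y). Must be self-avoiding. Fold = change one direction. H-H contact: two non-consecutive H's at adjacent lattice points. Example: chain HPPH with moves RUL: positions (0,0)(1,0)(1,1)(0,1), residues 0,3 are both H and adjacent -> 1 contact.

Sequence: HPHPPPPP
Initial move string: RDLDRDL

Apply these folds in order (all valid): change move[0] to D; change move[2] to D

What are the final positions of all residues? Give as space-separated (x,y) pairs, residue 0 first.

Initial moves: RDLDRDL
Fold: move[0]->D => DDLDRDL (positions: [(0, 0), (0, -1), (0, -2), (-1, -2), (-1, -3), (0, -3), (0, -4), (-1, -4)])
Fold: move[2]->D => DDDDRDL (positions: [(0, 0), (0, -1), (0, -2), (0, -3), (0, -4), (1, -4), (1, -5), (0, -5)])

Answer: (0,0) (0,-1) (0,-2) (0,-3) (0,-4) (1,-4) (1,-5) (0,-5)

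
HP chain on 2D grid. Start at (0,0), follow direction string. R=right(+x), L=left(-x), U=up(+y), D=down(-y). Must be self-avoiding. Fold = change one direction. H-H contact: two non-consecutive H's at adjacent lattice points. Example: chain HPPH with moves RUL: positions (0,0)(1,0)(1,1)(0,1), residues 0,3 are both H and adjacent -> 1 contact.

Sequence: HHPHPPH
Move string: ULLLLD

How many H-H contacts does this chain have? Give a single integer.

Positions: [(0, 0), (0, 1), (-1, 1), (-2, 1), (-3, 1), (-4, 1), (-4, 0)]
No H-H contacts found.

Answer: 0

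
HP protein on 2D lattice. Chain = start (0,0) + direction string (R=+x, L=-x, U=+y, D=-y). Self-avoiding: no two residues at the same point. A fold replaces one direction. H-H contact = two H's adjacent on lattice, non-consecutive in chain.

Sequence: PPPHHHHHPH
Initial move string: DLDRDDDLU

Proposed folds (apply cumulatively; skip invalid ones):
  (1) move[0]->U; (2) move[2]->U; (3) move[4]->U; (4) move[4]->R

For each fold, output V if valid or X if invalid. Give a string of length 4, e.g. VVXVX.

Initial: DLDRDDDLU -> [(0, 0), (0, -1), (-1, -1), (-1, -2), (0, -2), (0, -3), (0, -4), (0, -5), (-1, -5), (-1, -4)]
Fold 1: move[0]->U => ULDRDDDLU INVALID (collision), skipped
Fold 2: move[2]->U => DLURDDDLU INVALID (collision), skipped
Fold 3: move[4]->U => DLDRUDDLU INVALID (collision), skipped
Fold 4: move[4]->R => DLDRRDDLU VALID

Answer: XXXV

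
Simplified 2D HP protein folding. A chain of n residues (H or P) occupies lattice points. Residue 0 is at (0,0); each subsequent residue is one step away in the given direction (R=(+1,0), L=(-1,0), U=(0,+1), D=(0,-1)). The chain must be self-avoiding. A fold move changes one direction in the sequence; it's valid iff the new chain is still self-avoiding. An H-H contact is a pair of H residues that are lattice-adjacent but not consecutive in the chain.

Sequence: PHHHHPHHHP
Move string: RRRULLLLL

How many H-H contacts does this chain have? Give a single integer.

Answer: 1

Derivation:
Positions: [(0, 0), (1, 0), (2, 0), (3, 0), (3, 1), (2, 1), (1, 1), (0, 1), (-1, 1), (-2, 1)]
H-H contact: residue 1 @(1,0) - residue 6 @(1, 1)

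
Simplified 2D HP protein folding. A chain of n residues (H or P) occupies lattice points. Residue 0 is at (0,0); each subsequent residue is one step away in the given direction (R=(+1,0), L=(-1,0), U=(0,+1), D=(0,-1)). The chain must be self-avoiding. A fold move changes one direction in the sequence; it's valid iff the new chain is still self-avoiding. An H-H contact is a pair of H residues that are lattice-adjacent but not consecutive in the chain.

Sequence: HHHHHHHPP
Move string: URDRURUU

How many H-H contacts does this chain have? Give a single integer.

Answer: 2

Derivation:
Positions: [(0, 0), (0, 1), (1, 1), (1, 0), (2, 0), (2, 1), (3, 1), (3, 2), (3, 3)]
H-H contact: residue 0 @(0,0) - residue 3 @(1, 0)
H-H contact: residue 2 @(1,1) - residue 5 @(2, 1)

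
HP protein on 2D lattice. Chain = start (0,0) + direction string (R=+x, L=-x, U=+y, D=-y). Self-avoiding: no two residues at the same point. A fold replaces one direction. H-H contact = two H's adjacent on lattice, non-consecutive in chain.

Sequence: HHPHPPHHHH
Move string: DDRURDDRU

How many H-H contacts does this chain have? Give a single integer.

Positions: [(0, 0), (0, -1), (0, -2), (1, -2), (1, -1), (2, -1), (2, -2), (2, -3), (3, -3), (3, -2)]
H-H contact: residue 3 @(1,-2) - residue 6 @(2, -2)
H-H contact: residue 6 @(2,-2) - residue 9 @(3, -2)

Answer: 2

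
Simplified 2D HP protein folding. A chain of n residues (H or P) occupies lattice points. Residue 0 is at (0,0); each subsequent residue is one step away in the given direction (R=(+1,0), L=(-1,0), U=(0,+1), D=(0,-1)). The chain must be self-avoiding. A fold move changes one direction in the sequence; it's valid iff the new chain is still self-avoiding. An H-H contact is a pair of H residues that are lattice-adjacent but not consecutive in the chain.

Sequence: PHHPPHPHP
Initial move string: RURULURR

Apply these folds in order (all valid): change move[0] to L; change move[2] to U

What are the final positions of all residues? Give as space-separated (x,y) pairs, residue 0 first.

Answer: (0,0) (-1,0) (-1,1) (-1,2) (-1,3) (-2,3) (-2,4) (-1,4) (0,4)

Derivation:
Initial moves: RURULURR
Fold: move[0]->L => LURULURR (positions: [(0, 0), (-1, 0), (-1, 1), (0, 1), (0, 2), (-1, 2), (-1, 3), (0, 3), (1, 3)])
Fold: move[2]->U => LUUULURR (positions: [(0, 0), (-1, 0), (-1, 1), (-1, 2), (-1, 3), (-2, 3), (-2, 4), (-1, 4), (0, 4)])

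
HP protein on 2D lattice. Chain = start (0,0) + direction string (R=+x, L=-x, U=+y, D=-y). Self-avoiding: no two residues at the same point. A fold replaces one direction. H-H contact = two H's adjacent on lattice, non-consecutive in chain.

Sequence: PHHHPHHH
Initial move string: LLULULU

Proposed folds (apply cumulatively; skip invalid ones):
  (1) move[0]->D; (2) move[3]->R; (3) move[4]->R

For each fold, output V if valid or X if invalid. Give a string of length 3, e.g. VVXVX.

Initial: LLULULU -> [(0, 0), (-1, 0), (-2, 0), (-2, 1), (-3, 1), (-3, 2), (-4, 2), (-4, 3)]
Fold 1: move[0]->D => DLULULU VALID
Fold 2: move[3]->R => DLURULU INVALID (collision), skipped
Fold 3: move[4]->R => DLULRLU INVALID (collision), skipped

Answer: VXX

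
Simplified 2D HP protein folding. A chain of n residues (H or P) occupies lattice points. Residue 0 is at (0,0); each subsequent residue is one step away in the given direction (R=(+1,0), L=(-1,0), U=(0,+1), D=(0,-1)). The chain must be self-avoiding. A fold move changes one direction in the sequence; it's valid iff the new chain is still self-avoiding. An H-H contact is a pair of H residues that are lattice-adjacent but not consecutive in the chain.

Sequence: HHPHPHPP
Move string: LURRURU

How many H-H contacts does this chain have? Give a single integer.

Answer: 1

Derivation:
Positions: [(0, 0), (-1, 0), (-1, 1), (0, 1), (1, 1), (1, 2), (2, 2), (2, 3)]
H-H contact: residue 0 @(0,0) - residue 3 @(0, 1)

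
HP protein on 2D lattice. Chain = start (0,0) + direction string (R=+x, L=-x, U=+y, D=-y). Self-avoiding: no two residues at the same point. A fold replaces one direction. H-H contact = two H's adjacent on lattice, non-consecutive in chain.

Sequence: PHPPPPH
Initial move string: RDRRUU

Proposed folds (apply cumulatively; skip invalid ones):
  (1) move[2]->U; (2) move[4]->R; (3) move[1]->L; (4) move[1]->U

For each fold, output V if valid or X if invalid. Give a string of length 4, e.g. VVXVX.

Initial: RDRRUU -> [(0, 0), (1, 0), (1, -1), (2, -1), (3, -1), (3, 0), (3, 1)]
Fold 1: move[2]->U => RDURUU INVALID (collision), skipped
Fold 2: move[4]->R => RDRRRU VALID
Fold 3: move[1]->L => RLRRRU INVALID (collision), skipped
Fold 4: move[1]->U => RURRRU VALID

Answer: XVXV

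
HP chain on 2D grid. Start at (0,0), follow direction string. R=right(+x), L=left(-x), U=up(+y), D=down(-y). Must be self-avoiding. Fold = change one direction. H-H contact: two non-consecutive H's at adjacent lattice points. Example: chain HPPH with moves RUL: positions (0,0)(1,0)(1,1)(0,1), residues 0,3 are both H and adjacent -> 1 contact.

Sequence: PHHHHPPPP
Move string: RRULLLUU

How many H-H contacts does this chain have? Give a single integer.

Answer: 1

Derivation:
Positions: [(0, 0), (1, 0), (2, 0), (2, 1), (1, 1), (0, 1), (-1, 1), (-1, 2), (-1, 3)]
H-H contact: residue 1 @(1,0) - residue 4 @(1, 1)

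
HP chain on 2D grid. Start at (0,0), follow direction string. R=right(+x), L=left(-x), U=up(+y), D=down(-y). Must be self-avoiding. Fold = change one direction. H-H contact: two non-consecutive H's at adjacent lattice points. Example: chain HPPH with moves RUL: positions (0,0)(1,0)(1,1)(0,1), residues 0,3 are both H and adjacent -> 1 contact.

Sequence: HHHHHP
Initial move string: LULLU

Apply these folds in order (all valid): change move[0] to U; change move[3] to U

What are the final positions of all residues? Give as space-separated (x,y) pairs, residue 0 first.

Initial moves: LULLU
Fold: move[0]->U => UULLU (positions: [(0, 0), (0, 1), (0, 2), (-1, 2), (-2, 2), (-2, 3)])
Fold: move[3]->U => UULUU (positions: [(0, 0), (0, 1), (0, 2), (-1, 2), (-1, 3), (-1, 4)])

Answer: (0,0) (0,1) (0,2) (-1,2) (-1,3) (-1,4)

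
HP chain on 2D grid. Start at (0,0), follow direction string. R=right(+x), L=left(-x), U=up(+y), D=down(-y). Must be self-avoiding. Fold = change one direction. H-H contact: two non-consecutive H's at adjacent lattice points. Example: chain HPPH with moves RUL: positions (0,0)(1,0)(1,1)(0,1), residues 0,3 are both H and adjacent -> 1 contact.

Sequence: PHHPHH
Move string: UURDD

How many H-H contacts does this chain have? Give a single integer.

Positions: [(0, 0), (0, 1), (0, 2), (1, 2), (1, 1), (1, 0)]
H-H contact: residue 1 @(0,1) - residue 4 @(1, 1)

Answer: 1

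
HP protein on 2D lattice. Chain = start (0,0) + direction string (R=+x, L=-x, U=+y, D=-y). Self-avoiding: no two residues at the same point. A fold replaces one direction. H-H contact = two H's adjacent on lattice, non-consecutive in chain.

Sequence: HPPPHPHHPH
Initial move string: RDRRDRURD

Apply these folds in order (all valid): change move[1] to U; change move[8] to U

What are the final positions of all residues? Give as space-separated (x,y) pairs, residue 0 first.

Initial moves: RDRRDRURD
Fold: move[1]->U => RURRDRURD (positions: [(0, 0), (1, 0), (1, 1), (2, 1), (3, 1), (3, 0), (4, 0), (4, 1), (5, 1), (5, 0)])
Fold: move[8]->U => RURRDRURU (positions: [(0, 0), (1, 0), (1, 1), (2, 1), (3, 1), (3, 0), (4, 0), (4, 1), (5, 1), (5, 2)])

Answer: (0,0) (1,0) (1,1) (2,1) (3,1) (3,0) (4,0) (4,1) (5,1) (5,2)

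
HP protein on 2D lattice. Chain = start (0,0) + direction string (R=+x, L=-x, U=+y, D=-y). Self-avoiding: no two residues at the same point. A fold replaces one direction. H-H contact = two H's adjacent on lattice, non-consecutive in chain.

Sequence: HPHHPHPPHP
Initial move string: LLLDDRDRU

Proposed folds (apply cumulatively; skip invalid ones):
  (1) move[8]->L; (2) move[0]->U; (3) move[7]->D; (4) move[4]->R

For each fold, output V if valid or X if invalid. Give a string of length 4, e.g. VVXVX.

Answer: XVXX

Derivation:
Initial: LLLDDRDRU -> [(0, 0), (-1, 0), (-2, 0), (-3, 0), (-3, -1), (-3, -2), (-2, -2), (-2, -3), (-1, -3), (-1, -2)]
Fold 1: move[8]->L => LLLDDRDRL INVALID (collision), skipped
Fold 2: move[0]->U => ULLDDRDRU VALID
Fold 3: move[7]->D => ULLDDRDDU INVALID (collision), skipped
Fold 4: move[4]->R => ULLDRRDRU INVALID (collision), skipped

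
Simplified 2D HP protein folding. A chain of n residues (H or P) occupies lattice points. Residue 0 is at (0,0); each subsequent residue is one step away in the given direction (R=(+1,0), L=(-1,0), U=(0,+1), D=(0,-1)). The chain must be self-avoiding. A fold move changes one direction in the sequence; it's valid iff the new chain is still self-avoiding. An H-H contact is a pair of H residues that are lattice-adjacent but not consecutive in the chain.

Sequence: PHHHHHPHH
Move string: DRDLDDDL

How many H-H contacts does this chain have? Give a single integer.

Answer: 1

Derivation:
Positions: [(0, 0), (0, -1), (1, -1), (1, -2), (0, -2), (0, -3), (0, -4), (0, -5), (-1, -5)]
H-H contact: residue 1 @(0,-1) - residue 4 @(0, -2)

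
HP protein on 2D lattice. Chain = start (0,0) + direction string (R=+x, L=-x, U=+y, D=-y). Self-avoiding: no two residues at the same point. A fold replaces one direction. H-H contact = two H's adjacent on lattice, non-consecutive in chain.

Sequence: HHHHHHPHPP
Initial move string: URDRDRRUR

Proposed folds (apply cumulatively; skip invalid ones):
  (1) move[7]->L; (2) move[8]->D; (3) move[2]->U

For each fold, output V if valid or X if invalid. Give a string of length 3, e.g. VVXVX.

Answer: XXV

Derivation:
Initial: URDRDRRUR -> [(0, 0), (0, 1), (1, 1), (1, 0), (2, 0), (2, -1), (3, -1), (4, -1), (4, 0), (5, 0)]
Fold 1: move[7]->L => URDRDRRLR INVALID (collision), skipped
Fold 2: move[8]->D => URDRDRRUD INVALID (collision), skipped
Fold 3: move[2]->U => URURDRRUR VALID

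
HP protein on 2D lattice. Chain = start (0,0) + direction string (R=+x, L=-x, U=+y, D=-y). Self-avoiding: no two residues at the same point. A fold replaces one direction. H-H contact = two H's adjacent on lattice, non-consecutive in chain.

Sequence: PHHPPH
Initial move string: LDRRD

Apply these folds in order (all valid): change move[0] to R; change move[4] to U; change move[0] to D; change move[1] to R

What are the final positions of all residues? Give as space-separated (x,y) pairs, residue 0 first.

Initial moves: LDRRD
Fold: move[0]->R => RDRRD (positions: [(0, 0), (1, 0), (1, -1), (2, -1), (3, -1), (3, -2)])
Fold: move[4]->U => RDRRU (positions: [(0, 0), (1, 0), (1, -1), (2, -1), (3, -1), (3, 0)])
Fold: move[0]->D => DDRRU (positions: [(0, 0), (0, -1), (0, -2), (1, -2), (2, -2), (2, -1)])
Fold: move[1]->R => DRRRU (positions: [(0, 0), (0, -1), (1, -1), (2, -1), (3, -1), (3, 0)])

Answer: (0,0) (0,-1) (1,-1) (2,-1) (3,-1) (3,0)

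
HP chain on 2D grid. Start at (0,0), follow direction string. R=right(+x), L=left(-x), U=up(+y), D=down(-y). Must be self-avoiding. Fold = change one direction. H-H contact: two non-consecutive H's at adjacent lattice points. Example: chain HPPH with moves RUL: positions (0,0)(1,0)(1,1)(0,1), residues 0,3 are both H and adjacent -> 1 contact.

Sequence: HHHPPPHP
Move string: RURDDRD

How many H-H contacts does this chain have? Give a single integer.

Answer: 0

Derivation:
Positions: [(0, 0), (1, 0), (1, 1), (2, 1), (2, 0), (2, -1), (3, -1), (3, -2)]
No H-H contacts found.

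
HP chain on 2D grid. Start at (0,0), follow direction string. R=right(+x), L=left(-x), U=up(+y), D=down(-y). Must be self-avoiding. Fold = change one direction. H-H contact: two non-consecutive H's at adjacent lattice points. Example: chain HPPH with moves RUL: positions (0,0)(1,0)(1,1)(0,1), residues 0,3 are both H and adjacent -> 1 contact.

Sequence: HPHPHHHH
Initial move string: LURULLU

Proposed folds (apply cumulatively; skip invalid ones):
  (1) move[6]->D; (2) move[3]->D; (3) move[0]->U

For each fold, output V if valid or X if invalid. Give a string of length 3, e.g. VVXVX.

Answer: VXV

Derivation:
Initial: LURULLU -> [(0, 0), (-1, 0), (-1, 1), (0, 1), (0, 2), (-1, 2), (-2, 2), (-2, 3)]
Fold 1: move[6]->D => LURULLD VALID
Fold 2: move[3]->D => LURDLLD INVALID (collision), skipped
Fold 3: move[0]->U => UURULLD VALID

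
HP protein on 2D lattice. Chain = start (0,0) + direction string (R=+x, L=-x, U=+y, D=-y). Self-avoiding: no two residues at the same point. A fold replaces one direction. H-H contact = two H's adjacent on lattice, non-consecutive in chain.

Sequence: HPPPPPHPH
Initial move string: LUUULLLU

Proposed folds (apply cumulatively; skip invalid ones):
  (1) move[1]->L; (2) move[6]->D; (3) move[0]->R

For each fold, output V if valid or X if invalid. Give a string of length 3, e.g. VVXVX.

Answer: VXX

Derivation:
Initial: LUUULLLU -> [(0, 0), (-1, 0), (-1, 1), (-1, 2), (-1, 3), (-2, 3), (-3, 3), (-4, 3), (-4, 4)]
Fold 1: move[1]->L => LLUULLLU VALID
Fold 2: move[6]->D => LLUULLDU INVALID (collision), skipped
Fold 3: move[0]->R => RLUULLLU INVALID (collision), skipped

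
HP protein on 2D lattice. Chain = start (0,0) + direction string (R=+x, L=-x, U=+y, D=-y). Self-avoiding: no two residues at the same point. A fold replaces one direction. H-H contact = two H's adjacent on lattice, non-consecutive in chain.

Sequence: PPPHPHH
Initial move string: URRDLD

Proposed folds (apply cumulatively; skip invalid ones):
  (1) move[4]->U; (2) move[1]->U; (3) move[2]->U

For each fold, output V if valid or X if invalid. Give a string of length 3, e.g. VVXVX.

Answer: XXX

Derivation:
Initial: URRDLD -> [(0, 0), (0, 1), (1, 1), (2, 1), (2, 0), (1, 0), (1, -1)]
Fold 1: move[4]->U => URRDUD INVALID (collision), skipped
Fold 2: move[1]->U => UURDLD INVALID (collision), skipped
Fold 3: move[2]->U => URUDLD INVALID (collision), skipped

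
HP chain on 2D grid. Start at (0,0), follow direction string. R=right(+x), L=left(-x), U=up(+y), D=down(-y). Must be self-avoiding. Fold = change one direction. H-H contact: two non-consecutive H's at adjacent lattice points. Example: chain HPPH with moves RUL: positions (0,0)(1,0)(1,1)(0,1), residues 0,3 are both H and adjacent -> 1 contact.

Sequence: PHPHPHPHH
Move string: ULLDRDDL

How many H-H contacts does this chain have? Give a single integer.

Answer: 0

Derivation:
Positions: [(0, 0), (0, 1), (-1, 1), (-2, 1), (-2, 0), (-1, 0), (-1, -1), (-1, -2), (-2, -2)]
No H-H contacts found.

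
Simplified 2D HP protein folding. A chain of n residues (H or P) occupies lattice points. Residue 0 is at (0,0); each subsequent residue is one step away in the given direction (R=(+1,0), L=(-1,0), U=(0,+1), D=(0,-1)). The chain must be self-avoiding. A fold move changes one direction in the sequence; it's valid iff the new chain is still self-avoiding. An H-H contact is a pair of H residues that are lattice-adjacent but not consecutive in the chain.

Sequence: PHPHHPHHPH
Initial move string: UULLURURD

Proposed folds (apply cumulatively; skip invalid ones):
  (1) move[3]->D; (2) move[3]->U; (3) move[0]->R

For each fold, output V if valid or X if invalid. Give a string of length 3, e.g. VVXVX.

Answer: XVV

Derivation:
Initial: UULLURURD -> [(0, 0), (0, 1), (0, 2), (-1, 2), (-2, 2), (-2, 3), (-1, 3), (-1, 4), (0, 4), (0, 3)]
Fold 1: move[3]->D => UULDURURD INVALID (collision), skipped
Fold 2: move[3]->U => UULUURURD VALID
Fold 3: move[0]->R => RULUURURD VALID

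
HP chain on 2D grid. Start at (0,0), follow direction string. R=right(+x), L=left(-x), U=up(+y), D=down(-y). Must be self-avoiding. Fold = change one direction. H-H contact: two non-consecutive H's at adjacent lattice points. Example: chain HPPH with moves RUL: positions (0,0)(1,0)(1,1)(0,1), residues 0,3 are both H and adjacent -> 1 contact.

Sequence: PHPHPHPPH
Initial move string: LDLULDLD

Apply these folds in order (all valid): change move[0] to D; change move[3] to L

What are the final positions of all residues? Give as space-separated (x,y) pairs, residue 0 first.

Initial moves: LDLULDLD
Fold: move[0]->D => DDLULDLD (positions: [(0, 0), (0, -1), (0, -2), (-1, -2), (-1, -1), (-2, -1), (-2, -2), (-3, -2), (-3, -3)])
Fold: move[3]->L => DDLLLDLD (positions: [(0, 0), (0, -1), (0, -2), (-1, -2), (-2, -2), (-3, -2), (-3, -3), (-4, -3), (-4, -4)])

Answer: (0,0) (0,-1) (0,-2) (-1,-2) (-2,-2) (-3,-2) (-3,-3) (-4,-3) (-4,-4)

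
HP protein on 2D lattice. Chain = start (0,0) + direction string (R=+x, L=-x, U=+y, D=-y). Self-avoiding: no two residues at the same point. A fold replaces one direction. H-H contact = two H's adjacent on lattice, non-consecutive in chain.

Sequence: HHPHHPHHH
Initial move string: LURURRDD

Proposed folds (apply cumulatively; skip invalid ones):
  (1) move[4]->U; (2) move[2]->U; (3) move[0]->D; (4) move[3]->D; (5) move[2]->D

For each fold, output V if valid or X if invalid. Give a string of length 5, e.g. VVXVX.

Initial: LURURRDD -> [(0, 0), (-1, 0), (-1, 1), (0, 1), (0, 2), (1, 2), (2, 2), (2, 1), (2, 0)]
Fold 1: move[4]->U => LURUURDD VALID
Fold 2: move[2]->U => LUUUURDD VALID
Fold 3: move[0]->D => DUUUURDD INVALID (collision), skipped
Fold 4: move[3]->D => LUUDURDD INVALID (collision), skipped
Fold 5: move[2]->D => LUDUURDD INVALID (collision), skipped

Answer: VVXXX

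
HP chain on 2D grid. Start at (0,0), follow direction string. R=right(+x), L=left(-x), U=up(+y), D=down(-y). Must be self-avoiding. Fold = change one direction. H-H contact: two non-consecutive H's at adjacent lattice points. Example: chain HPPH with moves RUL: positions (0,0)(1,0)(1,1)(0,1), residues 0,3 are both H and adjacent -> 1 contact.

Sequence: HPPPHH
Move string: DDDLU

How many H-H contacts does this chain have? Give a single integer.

Positions: [(0, 0), (0, -1), (0, -2), (0, -3), (-1, -3), (-1, -2)]
No H-H contacts found.

Answer: 0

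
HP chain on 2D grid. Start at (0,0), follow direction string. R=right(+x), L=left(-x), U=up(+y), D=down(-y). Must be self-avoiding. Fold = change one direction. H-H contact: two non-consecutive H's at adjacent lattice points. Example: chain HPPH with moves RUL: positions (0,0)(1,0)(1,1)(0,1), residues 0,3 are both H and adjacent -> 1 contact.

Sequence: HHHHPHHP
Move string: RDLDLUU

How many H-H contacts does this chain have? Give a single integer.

Positions: [(0, 0), (1, 0), (1, -1), (0, -1), (0, -2), (-1, -2), (-1, -1), (-1, 0)]
H-H contact: residue 0 @(0,0) - residue 3 @(0, -1)
H-H contact: residue 3 @(0,-1) - residue 6 @(-1, -1)

Answer: 2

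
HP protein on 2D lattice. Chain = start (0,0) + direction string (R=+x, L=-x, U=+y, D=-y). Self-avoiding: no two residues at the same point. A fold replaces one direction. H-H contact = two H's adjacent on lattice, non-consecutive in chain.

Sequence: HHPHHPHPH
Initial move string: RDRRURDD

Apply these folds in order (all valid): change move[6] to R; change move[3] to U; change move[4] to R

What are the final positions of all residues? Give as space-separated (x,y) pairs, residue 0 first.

Answer: (0,0) (1,0) (1,-1) (2,-1) (2,0) (3,0) (4,0) (5,0) (5,-1)

Derivation:
Initial moves: RDRRURDD
Fold: move[6]->R => RDRRURRD (positions: [(0, 0), (1, 0), (1, -1), (2, -1), (3, -1), (3, 0), (4, 0), (5, 0), (5, -1)])
Fold: move[3]->U => RDRUURRD (positions: [(0, 0), (1, 0), (1, -1), (2, -1), (2, 0), (2, 1), (3, 1), (4, 1), (4, 0)])
Fold: move[4]->R => RDRURRRD (positions: [(0, 0), (1, 0), (1, -1), (2, -1), (2, 0), (3, 0), (4, 0), (5, 0), (5, -1)])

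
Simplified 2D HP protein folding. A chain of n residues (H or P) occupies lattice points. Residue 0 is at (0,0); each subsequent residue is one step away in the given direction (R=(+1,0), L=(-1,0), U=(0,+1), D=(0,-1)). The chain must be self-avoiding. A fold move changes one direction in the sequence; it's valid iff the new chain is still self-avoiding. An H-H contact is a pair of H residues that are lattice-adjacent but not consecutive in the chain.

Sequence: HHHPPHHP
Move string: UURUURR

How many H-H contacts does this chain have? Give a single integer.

Answer: 0

Derivation:
Positions: [(0, 0), (0, 1), (0, 2), (1, 2), (1, 3), (1, 4), (2, 4), (3, 4)]
No H-H contacts found.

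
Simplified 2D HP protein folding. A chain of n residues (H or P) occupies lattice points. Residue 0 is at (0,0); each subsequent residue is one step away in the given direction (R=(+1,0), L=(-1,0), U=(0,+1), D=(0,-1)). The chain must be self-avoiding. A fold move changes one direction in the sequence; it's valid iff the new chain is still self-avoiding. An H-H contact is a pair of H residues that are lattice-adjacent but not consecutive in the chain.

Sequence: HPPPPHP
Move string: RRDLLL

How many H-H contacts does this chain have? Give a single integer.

Answer: 1

Derivation:
Positions: [(0, 0), (1, 0), (2, 0), (2, -1), (1, -1), (0, -1), (-1, -1)]
H-H contact: residue 0 @(0,0) - residue 5 @(0, -1)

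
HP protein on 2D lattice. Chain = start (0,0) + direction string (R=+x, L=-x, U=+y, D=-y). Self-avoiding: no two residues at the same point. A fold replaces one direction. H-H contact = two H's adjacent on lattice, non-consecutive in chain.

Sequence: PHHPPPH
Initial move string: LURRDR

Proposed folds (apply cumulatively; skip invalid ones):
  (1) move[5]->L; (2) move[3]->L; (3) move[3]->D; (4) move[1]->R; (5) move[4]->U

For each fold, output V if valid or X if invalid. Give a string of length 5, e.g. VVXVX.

Initial: LURRDR -> [(0, 0), (-1, 0), (-1, 1), (0, 1), (1, 1), (1, 0), (2, 0)]
Fold 1: move[5]->L => LURRDL INVALID (collision), skipped
Fold 2: move[3]->L => LURLDR INVALID (collision), skipped
Fold 3: move[3]->D => LURDDR INVALID (collision), skipped
Fold 4: move[1]->R => LRRRDR INVALID (collision), skipped
Fold 5: move[4]->U => LURRUR VALID

Answer: XXXXV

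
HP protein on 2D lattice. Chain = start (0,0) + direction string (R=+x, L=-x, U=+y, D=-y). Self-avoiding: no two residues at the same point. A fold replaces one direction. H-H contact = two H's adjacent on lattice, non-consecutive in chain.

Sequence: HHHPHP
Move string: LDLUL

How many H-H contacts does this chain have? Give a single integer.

Positions: [(0, 0), (-1, 0), (-1, -1), (-2, -1), (-2, 0), (-3, 0)]
H-H contact: residue 1 @(-1,0) - residue 4 @(-2, 0)

Answer: 1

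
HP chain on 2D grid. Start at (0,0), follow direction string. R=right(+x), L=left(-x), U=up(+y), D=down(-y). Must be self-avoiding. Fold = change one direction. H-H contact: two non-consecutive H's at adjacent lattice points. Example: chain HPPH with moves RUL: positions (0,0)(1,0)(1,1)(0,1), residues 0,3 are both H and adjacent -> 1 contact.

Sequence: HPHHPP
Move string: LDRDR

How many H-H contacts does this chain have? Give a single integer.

Answer: 1

Derivation:
Positions: [(0, 0), (-1, 0), (-1, -1), (0, -1), (0, -2), (1, -2)]
H-H contact: residue 0 @(0,0) - residue 3 @(0, -1)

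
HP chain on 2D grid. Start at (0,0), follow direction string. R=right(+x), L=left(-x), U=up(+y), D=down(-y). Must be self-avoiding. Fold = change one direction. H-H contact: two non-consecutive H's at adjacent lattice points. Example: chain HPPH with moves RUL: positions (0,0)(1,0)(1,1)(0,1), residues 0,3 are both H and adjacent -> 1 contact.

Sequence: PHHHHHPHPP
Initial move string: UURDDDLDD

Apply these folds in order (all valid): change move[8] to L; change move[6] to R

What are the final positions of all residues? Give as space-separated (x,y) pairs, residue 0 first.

Answer: (0,0) (0,1) (0,2) (1,2) (1,1) (1,0) (1,-1) (2,-1) (2,-2) (1,-2)

Derivation:
Initial moves: UURDDDLDD
Fold: move[8]->L => UURDDDLDL (positions: [(0, 0), (0, 1), (0, 2), (1, 2), (1, 1), (1, 0), (1, -1), (0, -1), (0, -2), (-1, -2)])
Fold: move[6]->R => UURDDDRDL (positions: [(0, 0), (0, 1), (0, 2), (1, 2), (1, 1), (1, 0), (1, -1), (2, -1), (2, -2), (1, -2)])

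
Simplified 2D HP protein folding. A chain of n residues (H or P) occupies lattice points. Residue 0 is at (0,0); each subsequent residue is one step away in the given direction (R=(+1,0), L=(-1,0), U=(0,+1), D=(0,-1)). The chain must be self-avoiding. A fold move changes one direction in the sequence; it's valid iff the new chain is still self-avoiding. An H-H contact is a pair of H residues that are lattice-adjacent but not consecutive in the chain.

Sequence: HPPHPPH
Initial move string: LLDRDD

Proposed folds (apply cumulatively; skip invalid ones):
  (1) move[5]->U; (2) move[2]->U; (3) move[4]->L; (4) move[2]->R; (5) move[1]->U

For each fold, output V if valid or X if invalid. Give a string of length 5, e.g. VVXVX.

Initial: LLDRDD -> [(0, 0), (-1, 0), (-2, 0), (-2, -1), (-1, -1), (-1, -2), (-1, -3)]
Fold 1: move[5]->U => LLDRDU INVALID (collision), skipped
Fold 2: move[2]->U => LLURDD INVALID (collision), skipped
Fold 3: move[4]->L => LLDRLD INVALID (collision), skipped
Fold 4: move[2]->R => LLRRDD INVALID (collision), skipped
Fold 5: move[1]->U => LUDRDD INVALID (collision), skipped

Answer: XXXXX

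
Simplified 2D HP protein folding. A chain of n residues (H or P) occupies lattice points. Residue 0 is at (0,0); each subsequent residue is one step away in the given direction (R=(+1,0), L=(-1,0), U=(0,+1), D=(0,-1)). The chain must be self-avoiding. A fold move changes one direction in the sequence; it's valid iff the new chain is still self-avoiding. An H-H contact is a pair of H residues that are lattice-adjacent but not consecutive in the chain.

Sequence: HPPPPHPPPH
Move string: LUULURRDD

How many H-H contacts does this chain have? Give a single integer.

Answer: 1

Derivation:
Positions: [(0, 0), (-1, 0), (-1, 1), (-1, 2), (-2, 2), (-2, 3), (-1, 3), (0, 3), (0, 2), (0, 1)]
H-H contact: residue 0 @(0,0) - residue 9 @(0, 1)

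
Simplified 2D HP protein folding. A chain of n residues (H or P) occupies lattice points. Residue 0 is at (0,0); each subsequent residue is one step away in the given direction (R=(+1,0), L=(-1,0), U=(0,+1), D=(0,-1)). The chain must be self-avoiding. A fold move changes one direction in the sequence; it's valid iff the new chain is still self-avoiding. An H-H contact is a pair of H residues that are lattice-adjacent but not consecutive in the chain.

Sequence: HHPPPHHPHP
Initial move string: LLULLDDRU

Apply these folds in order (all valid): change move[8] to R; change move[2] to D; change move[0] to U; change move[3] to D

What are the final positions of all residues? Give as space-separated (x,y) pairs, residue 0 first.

Answer: (0,0) (0,1) (-1,1) (-1,0) (-1,-1) (-2,-1) (-2,-2) (-2,-3) (-1,-3) (0,-3)

Derivation:
Initial moves: LLULLDDRU
Fold: move[8]->R => LLULLDDRR (positions: [(0, 0), (-1, 0), (-2, 0), (-2, 1), (-3, 1), (-4, 1), (-4, 0), (-4, -1), (-3, -1), (-2, -1)])
Fold: move[2]->D => LLDLLDDRR (positions: [(0, 0), (-1, 0), (-2, 0), (-2, -1), (-3, -1), (-4, -1), (-4, -2), (-4, -3), (-3, -3), (-2, -3)])
Fold: move[0]->U => ULDLLDDRR (positions: [(0, 0), (0, 1), (-1, 1), (-1, 0), (-2, 0), (-3, 0), (-3, -1), (-3, -2), (-2, -2), (-1, -2)])
Fold: move[3]->D => ULDDLDDRR (positions: [(0, 0), (0, 1), (-1, 1), (-1, 0), (-1, -1), (-2, -1), (-2, -2), (-2, -3), (-1, -3), (0, -3)])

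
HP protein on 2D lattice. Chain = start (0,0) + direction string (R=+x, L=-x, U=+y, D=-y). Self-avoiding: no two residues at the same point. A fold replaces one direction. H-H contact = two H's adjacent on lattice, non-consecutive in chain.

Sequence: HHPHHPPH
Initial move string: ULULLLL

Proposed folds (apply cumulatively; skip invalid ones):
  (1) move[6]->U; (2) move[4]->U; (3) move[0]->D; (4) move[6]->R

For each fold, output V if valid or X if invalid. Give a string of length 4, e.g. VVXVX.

Answer: VVVX

Derivation:
Initial: ULULLLL -> [(0, 0), (0, 1), (-1, 1), (-1, 2), (-2, 2), (-3, 2), (-4, 2), (-5, 2)]
Fold 1: move[6]->U => ULULLLU VALID
Fold 2: move[4]->U => ULULULU VALID
Fold 3: move[0]->D => DLULULU VALID
Fold 4: move[6]->R => DLULULR INVALID (collision), skipped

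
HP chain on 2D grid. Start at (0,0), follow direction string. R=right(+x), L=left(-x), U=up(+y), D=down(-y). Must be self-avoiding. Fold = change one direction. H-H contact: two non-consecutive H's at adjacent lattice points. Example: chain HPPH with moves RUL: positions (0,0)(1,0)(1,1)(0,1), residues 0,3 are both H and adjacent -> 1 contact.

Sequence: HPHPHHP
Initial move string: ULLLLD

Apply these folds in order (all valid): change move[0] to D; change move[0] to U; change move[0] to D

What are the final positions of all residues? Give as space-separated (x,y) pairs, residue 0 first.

Answer: (0,0) (0,-1) (-1,-1) (-2,-1) (-3,-1) (-4,-1) (-4,-2)

Derivation:
Initial moves: ULLLLD
Fold: move[0]->D => DLLLLD (positions: [(0, 0), (0, -1), (-1, -1), (-2, -1), (-3, -1), (-4, -1), (-4, -2)])
Fold: move[0]->U => ULLLLD (positions: [(0, 0), (0, 1), (-1, 1), (-2, 1), (-3, 1), (-4, 1), (-4, 0)])
Fold: move[0]->D => DLLLLD (positions: [(0, 0), (0, -1), (-1, -1), (-2, -1), (-3, -1), (-4, -1), (-4, -2)])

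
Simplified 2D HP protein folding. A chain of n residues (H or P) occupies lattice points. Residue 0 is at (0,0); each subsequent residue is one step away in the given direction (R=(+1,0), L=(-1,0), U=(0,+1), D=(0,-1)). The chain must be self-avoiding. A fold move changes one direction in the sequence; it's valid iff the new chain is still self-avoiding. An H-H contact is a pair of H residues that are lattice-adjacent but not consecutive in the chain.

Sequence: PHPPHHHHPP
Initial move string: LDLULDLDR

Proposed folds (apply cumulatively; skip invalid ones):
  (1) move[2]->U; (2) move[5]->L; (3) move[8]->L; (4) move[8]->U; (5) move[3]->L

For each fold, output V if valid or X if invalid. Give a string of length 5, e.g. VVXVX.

Answer: XVVXV

Derivation:
Initial: LDLULDLDR -> [(0, 0), (-1, 0), (-1, -1), (-2, -1), (-2, 0), (-3, 0), (-3, -1), (-4, -1), (-4, -2), (-3, -2)]
Fold 1: move[2]->U => LDUULDLDR INVALID (collision), skipped
Fold 2: move[5]->L => LDLULLLDR VALID
Fold 3: move[8]->L => LDLULLLDL VALID
Fold 4: move[8]->U => LDLULLLDU INVALID (collision), skipped
Fold 5: move[3]->L => LDLLLLLDL VALID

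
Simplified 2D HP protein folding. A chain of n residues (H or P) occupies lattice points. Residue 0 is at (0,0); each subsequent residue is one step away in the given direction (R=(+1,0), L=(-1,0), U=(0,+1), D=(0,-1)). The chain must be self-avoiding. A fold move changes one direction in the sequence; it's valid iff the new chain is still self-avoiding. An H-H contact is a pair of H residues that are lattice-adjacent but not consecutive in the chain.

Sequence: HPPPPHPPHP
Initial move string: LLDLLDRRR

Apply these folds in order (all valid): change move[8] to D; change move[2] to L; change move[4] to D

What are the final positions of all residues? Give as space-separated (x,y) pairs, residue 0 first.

Initial moves: LLDLLDRRR
Fold: move[8]->D => LLDLLDRRD (positions: [(0, 0), (-1, 0), (-2, 0), (-2, -1), (-3, -1), (-4, -1), (-4, -2), (-3, -2), (-2, -2), (-2, -3)])
Fold: move[2]->L => LLLLLDRRD (positions: [(0, 0), (-1, 0), (-2, 0), (-3, 0), (-4, 0), (-5, 0), (-5, -1), (-4, -1), (-3, -1), (-3, -2)])
Fold: move[4]->D => LLLLDDRRD (positions: [(0, 0), (-1, 0), (-2, 0), (-3, 0), (-4, 0), (-4, -1), (-4, -2), (-3, -2), (-2, -2), (-2, -3)])

Answer: (0,0) (-1,0) (-2,0) (-3,0) (-4,0) (-4,-1) (-4,-2) (-3,-2) (-2,-2) (-2,-3)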